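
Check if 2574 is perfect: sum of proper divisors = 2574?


Proper divisors of 2574: 1, 2, 3, 6, 9, 11, 13, 18, 22, 26, 33, 39, 66, 78, 99, 117, 143, 198, 234, 286, 429, 858, 1287
Sum = 1 + 2 + 3 + 6 + 9 + 11 + 13 + 18 + 22 + 26 + 33 + 39 + 66 + 78 + 99 + 117 + 143 + 198 + 234 + 286 + 429 + 858 + 1287 = 3978

No, 2574 is not perfect (3978 ≠ 2574)


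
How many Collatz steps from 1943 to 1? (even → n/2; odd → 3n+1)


1943 → 5830 → 2915 → 8746 → 4373 → 13120 → 6560 → 3280 → 1640 → 820 → 410 → 205 → 616 → 308 → 154 → 77 → 232 → 116 → 58 → 29 → 88 → 44 → 22 → 11 → 34 → 17 → 52 → 26 → 13 → 40 → 20 → 10 → 5 → 16 → 8 → 4 → 2 → 1
Total steps = 37

37 steps


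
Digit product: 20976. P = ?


2 × 0 × 9 × 7 × 6 = 0


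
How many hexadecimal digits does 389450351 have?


389450351 in base 16 = 17368A6F
Number of digits = 8

8 digits (base 16)


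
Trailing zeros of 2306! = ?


floor(2306/5) = 461
floor(2306/25) = 92
floor(2306/125) = 18
floor(2306/625) = 3
Total = 574

574 trailing zeros


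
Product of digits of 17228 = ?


1 × 7 × 2 × 2 × 8 = 224


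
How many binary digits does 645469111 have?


645469111 in base 2 = 100110011110010001001110110111
Number of digits = 30

30 digits (base 2)


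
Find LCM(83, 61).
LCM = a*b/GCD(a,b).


GCD(83, 61) = 1
LCM = 83*61/1 = 5063/1 = 5063

LCM = 5063


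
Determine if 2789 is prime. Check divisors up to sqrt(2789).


Check divisors up to sqrt(2789) = 52.8110
No divisors found.
2789 is prime.

Yes, 2789 is prime


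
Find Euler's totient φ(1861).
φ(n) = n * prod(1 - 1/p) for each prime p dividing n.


1861 = 1861
Prime factors: 1861
φ(1861) = 1861 × (1-1/1861)
= 1861 × 1860/1861 = 1860

φ(1861) = 1860


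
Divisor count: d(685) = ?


685 = 5^1 × 137^1
d(685) = (1+1) × (1+1) = 4

4 divisors


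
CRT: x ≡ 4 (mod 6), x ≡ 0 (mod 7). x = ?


M = 6*7 = 42
M1 = M/6 = 7, M2 = M/7 = 6
M1^(-1) mod 6 = 1, M2^(-1) mod 7 = 6
x = 4*7*1 + 0*6*6 = 28
28 mod 42 = 28
Check: 28 mod 6 = 4 ✓, 28 mod 7 = 0 ✓

x ≡ 28 (mod 42)


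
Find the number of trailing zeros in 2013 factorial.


floor(2013/5) = 402
floor(2013/25) = 80
floor(2013/125) = 16
floor(2013/625) = 3
Total = 501

501 trailing zeros


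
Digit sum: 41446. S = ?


4 + 1 + 4 + 4 + 6 = 19


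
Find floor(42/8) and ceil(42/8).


42/8 = 5.2500
floor = 5
ceil = 6

floor = 5, ceil = 6


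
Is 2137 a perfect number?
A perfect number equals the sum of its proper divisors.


Proper divisors of 2137: 1
Sum = 1 = 1

No, 2137 is not perfect (1 ≠ 2137)


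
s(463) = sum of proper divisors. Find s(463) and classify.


Proper divisors: 1
Sum = 1 = 1
1 < 463 → deficient

s(463) = 1 (deficient)


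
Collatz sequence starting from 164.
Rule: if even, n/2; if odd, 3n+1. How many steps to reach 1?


164 → 82 → 41 → 124 → 62 → 31 → 94 → 47 → 142 → 71 → 214 → 107 → 322 → 161 → 484 → 242 → 121 → 364 → 182 → 91 → 274 → 137 → 412 → 206 → 103 → 310 → 155 → 466 → 233 → 700 → 350 → 175 → 526 → 263 → 790 → 395 → 1186 → 593 → 1780 → 890 → 445 → 1336 → 668 → 334 → 167 → 502 → 251 → 754 → 377 → 1132 → 566 → 283 → 850 → 425 → 1276 → 638 → 319 → 958 → 479 → 1438 → 719 → 2158 → 1079 → 3238 → 1619 → 4858 → 2429 → 7288 → 3644 → 1822 → 911 → 2734 → 1367 → 4102 → 2051 → 6154 → 3077 → 9232 → 4616 → 2308 → 1154 → 577 → 1732 → 866 → 433 → 1300 → 650 → 325 → 976 → 488 → 244 → 122 → 61 → 184 → 92 → 46 → 23 → 70 → 35 → 106 → 53 → 160 → 80 → 40 → 20 → 10 → 5 → 16 → 8 → 4 → 2 → 1
Total steps = 111

111 steps


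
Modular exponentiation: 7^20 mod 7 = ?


7^1 mod 7 = 0
7^2 mod 7 = 0
7^3 mod 7 = 0
7^4 mod 7 = 0
7^5 mod 7 = 0
7^6 mod 7 = 0
7^7 mod 7 = 0
7^8 mod 7 = 0
7^9 mod 7 = 0
7^10 mod 7 = 0
7^11 mod 7 = 0
7^12 mod 7 = 0
7^13 mod 7 = 0
7^14 mod 7 = 0
7^15 mod 7 = 0
7^16 mod 7 = 0
7^17 mod 7 = 0
7^18 mod 7 = 0
7^19 mod 7 = 0
7^20 mod 7 = 0


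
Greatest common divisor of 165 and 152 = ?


165 = 1 * 152 + 13
152 = 11 * 13 + 9
13 = 1 * 9 + 4
9 = 2 * 4 + 1
4 = 4 * 1 + 0
GCD = 1


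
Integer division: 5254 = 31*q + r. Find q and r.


5254 = 31 * 169 + 15
Check: 5239 + 15 = 5254

q = 169, r = 15


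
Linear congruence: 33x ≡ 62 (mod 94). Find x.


GCD(33, 94) = 1, unique solution
a^(-1) mod 94 = 57
x = 57 * 62 mod 94 = 56

x ≡ 56 (mod 94)


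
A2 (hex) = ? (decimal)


A2 (base 16) = 162 (decimal)
162 (decimal) = 162 (base 10)


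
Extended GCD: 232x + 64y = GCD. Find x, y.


Tabular extended Euclidean (each row: r = 232*s + 64*t):
r=232, s=1, t=0
r=64, s=0, t=1
q=3: r=40, s=1, t=-3   [232*(1) + 64*(-3) = 40]
q=1: r=24, s=-1, t=4   [232*(-1) + 64*(4) = 24]
q=1: r=16, s=2, t=-7   [232*(2) + 64*(-7) = 16]
q=1: r=8, s=-3, t=11   [232*(-3) + 64*(11) = 8]
q=2: r=0, s=8, t=-29   [232*(8) + 64*(-29) = 0]
GCD = 8; from the row with r=8: x=-3, y=11
Check: 232*(-3) + 64*(11) = -696 + 704 = 8

GCD = 8, x = -3, y = 11


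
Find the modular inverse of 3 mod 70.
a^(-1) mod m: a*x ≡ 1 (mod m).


Use the extended Euclidean algorithm on (70, 3); each row r = 70*s + 3*t:
r=70, s=1, t=0
r=3, s=0, t=1
q=23: r=1, s=1, t=-23   [70*(1) + 3*(-23) = 1]
q=3: r=0, s=-3, t=70   [70*(-3) + 3*(70) = 0]
GCD = 1 with t = -23, so 3*(-23) ≡ 1 (mod 70)
Inverse = -23 mod 70 = 47
Check: 3 * 47 = 141 ≡ 1 (mod 70)

3^(-1) ≡ 47 (mod 70)


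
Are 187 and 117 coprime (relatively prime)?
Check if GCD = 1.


Euclidean algorithm:
187 = 1 * 117 + 70
117 = 1 * 70 + 47
70 = 1 * 47 + 23
47 = 2 * 23 + 1
23 = 23 * 1 + 0
GCD(187, 117) = 1

Yes, coprime (GCD = 1)


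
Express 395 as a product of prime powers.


395 / 5 = 79
79 / 79 = 1
395 = 5 × 79


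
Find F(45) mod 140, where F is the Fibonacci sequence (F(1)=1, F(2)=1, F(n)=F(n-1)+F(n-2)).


F(k) mod 140 for k=1..45:
1, 1, 2, 3, 5, 8, 13, 21, 34, 55, 89, 4, 93, 97, 50, 7, 57, 64, 121, 45, 26, 71, 97, 28, 125, 13, 138, 11, 9, 20, 29, 49, 78, 127, 65, 52, 117, 29, 6, 35, 41, 76, 117, 53, 30
F(45) mod 140 = 30


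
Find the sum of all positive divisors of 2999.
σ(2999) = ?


Divisors of 2999: 1, 2999
Sum = 1 + 2999 = 3000

σ(2999) = 3000


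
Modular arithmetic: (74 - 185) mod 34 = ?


74 - 185 = -111
-111 mod 34 = 25


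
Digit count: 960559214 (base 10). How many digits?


960559214 has 9 digits in base 10
floor(log10(960559214)) + 1 = floor(8.9825) + 1 = 9

9 digits (base 10)


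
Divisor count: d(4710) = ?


4710 = 2^1 × 3^1 × 5^1 × 157^1
d(4710) = (1+1) × (1+1) × (1+1) × (1+1) = 16

16 divisors


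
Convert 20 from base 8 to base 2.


20 (base 8) = 16 (decimal)
16 (decimal) = 10000 (base 2)


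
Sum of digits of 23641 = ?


2 + 3 + 6 + 4 + 1 = 16


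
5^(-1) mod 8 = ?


Use the extended Euclidean algorithm on (8, 5); each row r = 8*s + 5*t:
r=8, s=1, t=0
r=5, s=0, t=1
q=1: r=3, s=1, t=-1   [8*(1) + 5*(-1) = 3]
q=1: r=2, s=-1, t=2   [8*(-1) + 5*(2) = 2]
q=1: r=1, s=2, t=-3   [8*(2) + 5*(-3) = 1]
q=2: r=0, s=-5, t=8   [8*(-5) + 5*(8) = 0]
GCD = 1 with t = -3, so 5*(-3) ≡ 1 (mod 8)
Inverse = -3 mod 8 = 5
Check: 5 * 5 = 25 ≡ 1 (mod 8)

5^(-1) ≡ 5 (mod 8)


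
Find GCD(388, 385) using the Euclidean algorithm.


388 = 1 * 385 + 3
385 = 128 * 3 + 1
3 = 3 * 1 + 0
GCD = 1


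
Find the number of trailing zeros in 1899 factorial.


floor(1899/5) = 379
floor(1899/25) = 75
floor(1899/125) = 15
floor(1899/625) = 3
Total = 472

472 trailing zeros


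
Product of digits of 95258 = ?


9 × 5 × 2 × 5 × 8 = 3600


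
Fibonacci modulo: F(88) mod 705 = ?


F(k) mod 705 for k=1..88:
1, 1, 2, 3, 5, 8, 13, 21, 34, 55, 89, 144, 233, 377, 610, 282, 187, 469, 656, 420, 371, 86, 457, 543, 295, 133, 428, 561, 284, 140, 424, 564, 283, 142, 425, 567, 287, 149, 436, 585, 316, 196, 512, 3, 515, 518, 328, 141, 469, 610, 374, 279, 653, 227, 175, 402, 577, 274, 146, 420, 566, 281, 142, 423, 565, 283, 143, 426, 569, 290, 154, 444, 598, 337, 230, 567, 92, 659, 46, 0, 46, 46, 92, 138, 230, 368, 598, 261
F(88) mod 705 = 261


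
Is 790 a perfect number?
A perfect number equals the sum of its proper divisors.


Proper divisors of 790: 1, 2, 5, 10, 79, 158, 395
Sum = 1 + 2 + 5 + 10 + 79 + 158 + 395 = 650

No, 790 is not perfect (650 ≠ 790)


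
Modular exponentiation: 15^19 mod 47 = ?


15^1 mod 47 = 15
15^2 mod 47 = 37
15^3 mod 47 = 38
15^4 mod 47 = 6
15^5 mod 47 = 43
15^6 mod 47 = 34
15^7 mod 47 = 40
15^8 mod 47 = 36
15^9 mod 47 = 23
15^10 mod 47 = 16
15^11 mod 47 = 5
15^12 mod 47 = 28
15^13 mod 47 = 44
15^14 mod 47 = 2
15^15 mod 47 = 30
15^16 mod 47 = 27
15^17 mod 47 = 29
15^18 mod 47 = 12
15^19 mod 47 = 39


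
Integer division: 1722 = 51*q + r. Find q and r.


1722 = 51 * 33 + 39
Check: 1683 + 39 = 1722

q = 33, r = 39


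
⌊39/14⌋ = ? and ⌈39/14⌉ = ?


39/14 = 2.7857
floor = 2
ceil = 3

floor = 2, ceil = 3


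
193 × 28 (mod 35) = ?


193 × 28 = 5404
5404 mod 35 = 14


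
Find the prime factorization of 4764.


4764 / 2 = 2382
2382 / 2 = 1191
1191 / 3 = 397
397 / 397 = 1
4764 = 2^2 × 3 × 397


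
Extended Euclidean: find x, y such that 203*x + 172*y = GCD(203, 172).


Tabular extended Euclidean (each row: r = 203*s + 172*t):
r=203, s=1, t=0
r=172, s=0, t=1
q=1: r=31, s=1, t=-1   [203*(1) + 172*(-1) = 31]
q=5: r=17, s=-5, t=6   [203*(-5) + 172*(6) = 17]
q=1: r=14, s=6, t=-7   [203*(6) + 172*(-7) = 14]
q=1: r=3, s=-11, t=13   [203*(-11) + 172*(13) = 3]
q=4: r=2, s=50, t=-59   [203*(50) + 172*(-59) = 2]
q=1: r=1, s=-61, t=72   [203*(-61) + 172*(72) = 1]
q=2: r=0, s=172, t=-203   [203*(172) + 172*(-203) = 0]
GCD = 1; from the row with r=1: x=-61, y=72
Check: 203*(-61) + 172*(72) = -12383 + 12384 = 1

GCD = 1, x = -61, y = 72


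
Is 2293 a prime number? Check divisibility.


Check divisors up to sqrt(2293) = 47.8853
No divisors found.
2293 is prime.

Yes, 2293 is prime


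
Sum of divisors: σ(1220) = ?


Divisors of 1220: 1, 2, 4, 5, 10, 20, 61, 122, 244, 305, 610, 1220
Sum = 1 + 2 + 4 + 5 + 10 + 20 + 61 + 122 + 244 + 305 + 610 + 1220 = 2604

σ(1220) = 2604


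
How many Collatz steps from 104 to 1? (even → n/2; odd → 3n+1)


104 → 52 → 26 → 13 → 40 → 20 → 10 → 5 → 16 → 8 → 4 → 2 → 1
Total steps = 12

12 steps


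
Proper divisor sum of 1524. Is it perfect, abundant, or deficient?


Proper divisors: 1, 2, 3, 4, 6, 12, 127, 254, 381, 508, 762
Sum = 1 + 2 + 3 + 4 + 6 + 12 + 127 + 254 + 381 + 508 + 762 = 2060
2060 > 1524 → abundant

s(1524) = 2060 (abundant)


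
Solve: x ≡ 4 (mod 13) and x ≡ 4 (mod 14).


M = 13*14 = 182
M1 = M/13 = 14, M2 = M/14 = 13
M1^(-1) mod 13 = 1, M2^(-1) mod 14 = 13
x = 4*14*1 + 4*13*13 = 732
732 mod 182 = 4
Check: 4 mod 13 = 4 ✓, 4 mod 14 = 4 ✓

x ≡ 4 (mod 182)


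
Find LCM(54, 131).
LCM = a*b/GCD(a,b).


GCD(54, 131) = 1
LCM = 54*131/1 = 7074/1 = 7074

LCM = 7074


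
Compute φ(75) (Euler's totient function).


75 = 3 × 5^2
Prime factors: 3, 5
φ(75) = 75 × (1-1/3) × (1-1/5)
= 75 × 2/3 × 4/5 = 40

φ(75) = 40


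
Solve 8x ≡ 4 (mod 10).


GCD(8, 10) = 2 divides 4
Divide: 4x ≡ 2 (mod 5)
x ≡ 3 (mod 5)


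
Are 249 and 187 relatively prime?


Euclidean algorithm:
249 = 1 * 187 + 62
187 = 3 * 62 + 1
62 = 62 * 1 + 0
GCD(249, 187) = 1

Yes, coprime (GCD = 1)


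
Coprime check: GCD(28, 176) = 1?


Euclidean algorithm:
176 = 6 * 28 + 8
28 = 3 * 8 + 4
8 = 2 * 4 + 0
GCD(28, 176) = 4

No, not coprime (GCD = 4)


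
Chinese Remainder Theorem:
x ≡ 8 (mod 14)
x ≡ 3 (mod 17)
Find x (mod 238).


M = 14*17 = 238
M1 = M/14 = 17, M2 = M/17 = 14
M1^(-1) mod 14 = 5, M2^(-1) mod 17 = 11
x = 8*17*5 + 3*14*11 = 1142
1142 mod 238 = 190
Check: 190 mod 14 = 8 ✓, 190 mod 17 = 3 ✓

x ≡ 190 (mod 238)


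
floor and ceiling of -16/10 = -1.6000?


-16/10 = -1.6000
floor = -2
ceil = -1

floor = -2, ceil = -1


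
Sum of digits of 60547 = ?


6 + 0 + 5 + 4 + 7 = 22


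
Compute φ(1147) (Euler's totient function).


1147 = 31 × 37
Prime factors: 31, 37
φ(1147) = 1147 × (1-1/31) × (1-1/37)
= 1147 × 30/31 × 36/37 = 1080

φ(1147) = 1080


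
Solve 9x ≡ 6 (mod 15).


GCD(9, 15) = 3 divides 6
Divide: 3x ≡ 2 (mod 5)
x ≡ 4 (mod 5)


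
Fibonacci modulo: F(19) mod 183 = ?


F(k) mod 183 for k=1..19:
1, 1, 2, 3, 5, 8, 13, 21, 34, 55, 89, 144, 50, 11, 61, 72, 133, 22, 155
F(19) mod 183 = 155


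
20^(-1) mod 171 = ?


Use the extended Euclidean algorithm on (171, 20); each row r = 171*s + 20*t:
r=171, s=1, t=0
r=20, s=0, t=1
q=8: r=11, s=1, t=-8   [171*(1) + 20*(-8) = 11]
q=1: r=9, s=-1, t=9   [171*(-1) + 20*(9) = 9]
q=1: r=2, s=2, t=-17   [171*(2) + 20*(-17) = 2]
q=4: r=1, s=-9, t=77   [171*(-9) + 20*(77) = 1]
q=2: r=0, s=20, t=-171   [171*(20) + 20*(-171) = 0]
GCD = 1 with t = 77, so 20*(77) ≡ 1 (mod 171)
Inverse = 77 mod 171 = 77
Check: 20 * 77 = 1540 ≡ 1 (mod 171)

20^(-1) ≡ 77 (mod 171)


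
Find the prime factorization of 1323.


1323 / 3 = 441
441 / 3 = 147
147 / 3 = 49
49 / 7 = 7
7 / 7 = 1
1323 = 3^3 × 7^2


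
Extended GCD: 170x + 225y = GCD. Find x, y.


Tabular extended Euclidean (each row: r = 170*s + 225*t):
r=170, s=1, t=0
r=225, s=0, t=1
q=0: r=170, s=1, t=0   [170*(1) + 225*(0) = 170]
q=1: r=55, s=-1, t=1   [170*(-1) + 225*(1) = 55]
q=3: r=5, s=4, t=-3   [170*(4) + 225*(-3) = 5]
q=11: r=0, s=-45, t=34   [170*(-45) + 225*(34) = 0]
GCD = 5; from the row with r=5: x=4, y=-3
Check: 170*(4) + 225*(-3) = 680 - 675 = 5

GCD = 5, x = 4, y = -3


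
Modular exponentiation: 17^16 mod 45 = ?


17^1 mod 45 = 17
17^2 mod 45 = 19
17^3 mod 45 = 8
17^4 mod 45 = 1
17^5 mod 45 = 17
17^6 mod 45 = 19
17^7 mod 45 = 8
17^8 mod 45 = 1
17^9 mod 45 = 17
17^10 mod 45 = 19
17^11 mod 45 = 8
17^12 mod 45 = 1
17^13 mod 45 = 17
17^14 mod 45 = 19
17^15 mod 45 = 8
17^16 mod 45 = 1


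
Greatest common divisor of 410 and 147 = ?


410 = 2 * 147 + 116
147 = 1 * 116 + 31
116 = 3 * 31 + 23
31 = 1 * 23 + 8
23 = 2 * 8 + 7
8 = 1 * 7 + 1
7 = 7 * 1 + 0
GCD = 1


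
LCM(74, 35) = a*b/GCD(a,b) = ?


GCD(74, 35) = 1
LCM = 74*35/1 = 2590/1 = 2590

LCM = 2590


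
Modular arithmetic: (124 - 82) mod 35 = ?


124 - 82 = 42
42 mod 35 = 7


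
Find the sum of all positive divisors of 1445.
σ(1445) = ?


Divisors of 1445: 1, 5, 17, 85, 289, 1445
Sum = 1 + 5 + 17 + 85 + 289 + 1445 = 1842

σ(1445) = 1842


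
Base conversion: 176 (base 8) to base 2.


176 (base 8) = 126 (decimal)
126 (decimal) = 1111110 (base 2)


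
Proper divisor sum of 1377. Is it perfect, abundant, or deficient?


Proper divisors: 1, 3, 9, 17, 27, 51, 81, 153, 459
Sum = 1 + 3 + 9 + 17 + 27 + 51 + 81 + 153 + 459 = 801
801 < 1377 → deficient

s(1377) = 801 (deficient)


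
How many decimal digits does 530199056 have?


530199056 has 9 digits in base 10
floor(log10(530199056)) + 1 = floor(8.7244) + 1 = 9

9 digits (base 10)


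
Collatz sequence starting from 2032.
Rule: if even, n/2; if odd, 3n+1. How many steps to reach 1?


2032 → 1016 → 508 → 254 → 127 → 382 → 191 → 574 → 287 → 862 → 431 → 1294 → 647 → 1942 → 971 → 2914 → 1457 → 4372 → 2186 → 1093 → 3280 → 1640 → 820 → 410 → 205 → 616 → 308 → 154 → 77 → 232 → 116 → 58 → 29 → 88 → 44 → 22 → 11 → 34 → 17 → 52 → 26 → 13 → 40 → 20 → 10 → 5 → 16 → 8 → 4 → 2 → 1
Total steps = 50

50 steps


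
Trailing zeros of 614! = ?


floor(614/5) = 122
floor(614/25) = 24
floor(614/125) = 4
Total = 150

150 trailing zeros


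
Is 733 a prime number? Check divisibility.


Check divisors up to sqrt(733) = 27.0740
No divisors found.
733 is prime.

Yes, 733 is prime


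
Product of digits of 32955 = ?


3 × 2 × 9 × 5 × 5 = 1350


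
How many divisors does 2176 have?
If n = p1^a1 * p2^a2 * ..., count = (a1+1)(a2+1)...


2176 = 2^7 × 17^1
d(2176) = (7+1) × (1+1) = 16

16 divisors


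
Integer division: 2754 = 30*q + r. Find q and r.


2754 = 30 * 91 + 24
Check: 2730 + 24 = 2754

q = 91, r = 24


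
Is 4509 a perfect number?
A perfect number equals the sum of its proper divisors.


Proper divisors of 4509: 1, 3, 9, 27, 167, 501, 1503
Sum = 1 + 3 + 9 + 27 + 167 + 501 + 1503 = 2211

No, 4509 is not perfect (2211 ≠ 4509)


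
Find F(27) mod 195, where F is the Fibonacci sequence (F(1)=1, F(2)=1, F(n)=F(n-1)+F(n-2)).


F(k) mod 195 for k=1..27:
1, 1, 2, 3, 5, 8, 13, 21, 34, 55, 89, 144, 38, 182, 25, 12, 37, 49, 86, 135, 26, 161, 187, 153, 145, 103, 53
F(27) mod 195 = 53


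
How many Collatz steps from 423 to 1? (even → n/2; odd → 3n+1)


423 → 1270 → 635 → 1906 → 953 → 2860 → 1430 → 715 → 2146 → 1073 → 3220 → 1610 → 805 → 2416 → 1208 → 604 → 302 → 151 → 454 → 227 → 682 → 341 → 1024 → 512 → 256 → 128 → 64 → 32 → 16 → 8 → 4 → 2 → 1
Total steps = 32

32 steps


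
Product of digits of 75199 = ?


7 × 5 × 1 × 9 × 9 = 2835


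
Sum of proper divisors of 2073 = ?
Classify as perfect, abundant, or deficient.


Proper divisors: 1, 3, 691
Sum = 1 + 3 + 691 = 695
695 < 2073 → deficient

s(2073) = 695 (deficient)


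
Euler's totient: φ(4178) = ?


4178 = 2 × 2089
Prime factors: 2, 2089
φ(4178) = 4178 × (1-1/2) × (1-1/2089)
= 4178 × 1/2 × 2088/2089 = 2088

φ(4178) = 2088


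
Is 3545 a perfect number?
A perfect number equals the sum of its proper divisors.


Proper divisors of 3545: 1, 5, 709
Sum = 1 + 5 + 709 = 715

No, 3545 is not perfect (715 ≠ 3545)


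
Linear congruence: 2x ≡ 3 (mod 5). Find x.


GCD(2, 5) = 1, unique solution
a^(-1) mod 5 = 3
x = 3 * 3 mod 5 = 4

x ≡ 4 (mod 5)


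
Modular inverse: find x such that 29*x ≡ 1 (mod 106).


Use the extended Euclidean algorithm on (106, 29); each row r = 106*s + 29*t:
r=106, s=1, t=0
r=29, s=0, t=1
q=3: r=19, s=1, t=-3   [106*(1) + 29*(-3) = 19]
q=1: r=10, s=-1, t=4   [106*(-1) + 29*(4) = 10]
q=1: r=9, s=2, t=-7   [106*(2) + 29*(-7) = 9]
q=1: r=1, s=-3, t=11   [106*(-3) + 29*(11) = 1]
q=9: r=0, s=29, t=-106   [106*(29) + 29*(-106) = 0]
GCD = 1 with t = 11, so 29*(11) ≡ 1 (mod 106)
Inverse = 11 mod 106 = 11
Check: 29 * 11 = 319 ≡ 1 (mod 106)

29^(-1) ≡ 11 (mod 106)


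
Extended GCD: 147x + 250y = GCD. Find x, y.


Tabular extended Euclidean (each row: r = 147*s + 250*t):
r=147, s=1, t=0
r=250, s=0, t=1
q=0: r=147, s=1, t=0   [147*(1) + 250*(0) = 147]
q=1: r=103, s=-1, t=1   [147*(-1) + 250*(1) = 103]
q=1: r=44, s=2, t=-1   [147*(2) + 250*(-1) = 44]
q=2: r=15, s=-5, t=3   [147*(-5) + 250*(3) = 15]
q=2: r=14, s=12, t=-7   [147*(12) + 250*(-7) = 14]
q=1: r=1, s=-17, t=10   [147*(-17) + 250*(10) = 1]
q=14: r=0, s=250, t=-147   [147*(250) + 250*(-147) = 0]
GCD = 1; from the row with r=1: x=-17, y=10
Check: 147*(-17) + 250*(10) = -2499 + 2500 = 1

GCD = 1, x = -17, y = 10


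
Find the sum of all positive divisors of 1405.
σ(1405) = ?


Divisors of 1405: 1, 5, 281, 1405
Sum = 1 + 5 + 281 + 1405 = 1692

σ(1405) = 1692


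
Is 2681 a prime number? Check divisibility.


2681 / 7 = 383 (exact division)
2681 is NOT prime.

No, 2681 is not prime


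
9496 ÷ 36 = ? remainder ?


9496 = 36 * 263 + 28
Check: 9468 + 28 = 9496

q = 263, r = 28


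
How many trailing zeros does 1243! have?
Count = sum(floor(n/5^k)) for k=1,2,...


floor(1243/5) = 248
floor(1243/25) = 49
floor(1243/125) = 9
floor(1243/625) = 1
Total = 307

307 trailing zeros


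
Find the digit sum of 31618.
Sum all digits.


3 + 1 + 6 + 1 + 8 = 19


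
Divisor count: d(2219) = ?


2219 = 7^1 × 317^1
d(2219) = (1+1) × (1+1) = 4

4 divisors


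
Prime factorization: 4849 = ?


4849 / 13 = 373
373 / 373 = 1
4849 = 13 × 373


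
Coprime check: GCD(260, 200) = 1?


Euclidean algorithm:
260 = 1 * 200 + 60
200 = 3 * 60 + 20
60 = 3 * 20 + 0
GCD(260, 200) = 20

No, not coprime (GCD = 20)


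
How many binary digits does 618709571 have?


618709571 in base 2 = 100100111000001100001001000011
Number of digits = 30

30 digits (base 2)


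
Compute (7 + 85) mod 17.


7 + 85 = 92
92 mod 17 = 7


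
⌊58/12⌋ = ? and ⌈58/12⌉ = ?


58/12 = 4.8333
floor = 4
ceil = 5

floor = 4, ceil = 5


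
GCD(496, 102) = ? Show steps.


496 = 4 * 102 + 88
102 = 1 * 88 + 14
88 = 6 * 14 + 4
14 = 3 * 4 + 2
4 = 2 * 2 + 0
GCD = 2


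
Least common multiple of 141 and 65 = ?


GCD(141, 65) = 1
LCM = 141*65/1 = 9165/1 = 9165

LCM = 9165


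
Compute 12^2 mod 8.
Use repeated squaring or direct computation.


12^1 mod 8 = 4
12^2 mod 8 = 0


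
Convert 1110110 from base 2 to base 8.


1110110 (base 2) = 118 (decimal)
118 (decimal) = 166 (base 8)


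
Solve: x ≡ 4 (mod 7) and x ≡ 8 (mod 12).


M = 7*12 = 84
M1 = M/7 = 12, M2 = M/12 = 7
M1^(-1) mod 7 = 3, M2^(-1) mod 12 = 7
x = 4*12*3 + 8*7*7 = 536
536 mod 84 = 32
Check: 32 mod 7 = 4 ✓, 32 mod 12 = 8 ✓

x ≡ 32 (mod 84)


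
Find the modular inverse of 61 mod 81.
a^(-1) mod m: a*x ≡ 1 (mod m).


Use the extended Euclidean algorithm on (81, 61); each row r = 81*s + 61*t:
r=81, s=1, t=0
r=61, s=0, t=1
q=1: r=20, s=1, t=-1   [81*(1) + 61*(-1) = 20]
q=3: r=1, s=-3, t=4   [81*(-3) + 61*(4) = 1]
q=20: r=0, s=61, t=-81   [81*(61) + 61*(-81) = 0]
GCD = 1 with t = 4, so 61*(4) ≡ 1 (mod 81)
Inverse = 4 mod 81 = 4
Check: 61 * 4 = 244 ≡ 1 (mod 81)

61^(-1) ≡ 4 (mod 81)


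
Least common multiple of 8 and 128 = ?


GCD(8, 128) = 8
LCM = 8*128/8 = 1024/8 = 128

LCM = 128


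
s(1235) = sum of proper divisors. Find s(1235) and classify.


Proper divisors: 1, 5, 13, 19, 65, 95, 247
Sum = 1 + 5 + 13 + 19 + 65 + 95 + 247 = 445
445 < 1235 → deficient

s(1235) = 445 (deficient)


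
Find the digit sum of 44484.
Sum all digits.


4 + 4 + 4 + 8 + 4 = 24


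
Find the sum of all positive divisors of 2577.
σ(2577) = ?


Divisors of 2577: 1, 3, 859, 2577
Sum = 1 + 3 + 859 + 2577 = 3440

σ(2577) = 3440


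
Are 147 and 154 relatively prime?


Euclidean algorithm:
154 = 1 * 147 + 7
147 = 21 * 7 + 0
GCD(147, 154) = 7

No, not coprime (GCD = 7)


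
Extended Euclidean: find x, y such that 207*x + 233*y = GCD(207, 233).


Tabular extended Euclidean (each row: r = 207*s + 233*t):
r=207, s=1, t=0
r=233, s=0, t=1
q=0: r=207, s=1, t=0   [207*(1) + 233*(0) = 207]
q=1: r=26, s=-1, t=1   [207*(-1) + 233*(1) = 26]
q=7: r=25, s=8, t=-7   [207*(8) + 233*(-7) = 25]
q=1: r=1, s=-9, t=8   [207*(-9) + 233*(8) = 1]
q=25: r=0, s=233, t=-207   [207*(233) + 233*(-207) = 0]
GCD = 1; from the row with r=1: x=-9, y=8
Check: 207*(-9) + 233*(8) = -1863 + 1864 = 1

GCD = 1, x = -9, y = 8


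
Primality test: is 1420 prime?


1420 / 2 = 710 (exact division)
1420 is NOT prime.

No, 1420 is not prime


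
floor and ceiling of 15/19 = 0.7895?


15/19 = 0.7895
floor = 0
ceil = 1

floor = 0, ceil = 1


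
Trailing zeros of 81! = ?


floor(81/5) = 16
floor(81/25) = 3
Total = 19

19 trailing zeros


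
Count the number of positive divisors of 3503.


3503 = 31^1 × 113^1
d(3503) = (1+1) × (1+1) = 4

4 divisors


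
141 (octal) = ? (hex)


141 (base 8) = 97 (decimal)
97 (decimal) = 61 (base 16)


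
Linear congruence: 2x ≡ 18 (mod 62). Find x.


GCD(2, 62) = 2 divides 18
Divide: 1x ≡ 9 (mod 31)
x ≡ 9 (mod 31)


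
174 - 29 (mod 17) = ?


174 - 29 = 145
145 mod 17 = 9


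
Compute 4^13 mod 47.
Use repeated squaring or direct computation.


4^1 mod 47 = 4
4^2 mod 47 = 16
4^3 mod 47 = 17
4^4 mod 47 = 21
4^5 mod 47 = 37
4^6 mod 47 = 7
4^7 mod 47 = 28
4^8 mod 47 = 18
4^9 mod 47 = 25
4^10 mod 47 = 6
4^11 mod 47 = 24
4^12 mod 47 = 2
4^13 mod 47 = 8


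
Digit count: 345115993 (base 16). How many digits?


345115993 in base 16 = 14920D59
Number of digits = 8

8 digits (base 16)


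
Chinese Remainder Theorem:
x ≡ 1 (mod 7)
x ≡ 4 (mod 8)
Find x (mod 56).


M = 7*8 = 56
M1 = M/7 = 8, M2 = M/8 = 7
M1^(-1) mod 7 = 1, M2^(-1) mod 8 = 7
x = 1*8*1 + 4*7*7 = 204
204 mod 56 = 36
Check: 36 mod 7 = 1 ✓, 36 mod 8 = 4 ✓

x ≡ 36 (mod 56)


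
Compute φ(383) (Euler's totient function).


383 = 383
Prime factors: 383
φ(383) = 383 × (1-1/383)
= 383 × 382/383 = 382

φ(383) = 382


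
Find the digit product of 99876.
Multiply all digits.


9 × 9 × 8 × 7 × 6 = 27216


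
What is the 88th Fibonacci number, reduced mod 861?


F(k) mod 861 for k=1..88:
1, 1, 2, 3, 5, 8, 13, 21, 34, 55, 89, 144, 233, 377, 610, 126, 736, 1, 737, 738, 614, 491, 244, 735, 118, 853, 110, 102, 212, 314, 526, 840, 505, 484, 128, 612, 740, 491, 370, 0, 370, 370, 740, 249, 128, 377, 505, 21, 526, 547, 212, 759, 110, 8, 118, 126, 244, 370, 614, 123, 737, 860, 736, 735, 610, 484, 233, 717, 89, 806, 34, 840, 13, 853, 5, 858, 2, 860, 1, 0, 1, 1, 2, 3, 5, 8, 13, 21
F(88) mod 861 = 21


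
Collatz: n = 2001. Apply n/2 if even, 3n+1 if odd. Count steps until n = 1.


2001 → 6004 → 3002 → 1501 → 4504 → 2252 → 1126 → 563 → 1690 → 845 → 2536 → 1268 → 634 → 317 → 952 → 476 → 238 → 119 → 358 → 179 → 538 → 269 → 808 → 404 → 202 → 101 → 304 → 152 → 76 → 38 → 19 → 58 → 29 → 88 → 44 → 22 → 11 → 34 → 17 → 52 → 26 → 13 → 40 → 20 → 10 → 5 → 16 → 8 → 4 → 2 → 1
Total steps = 50

50 steps


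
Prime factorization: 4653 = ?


4653 / 3 = 1551
1551 / 3 = 517
517 / 11 = 47
47 / 47 = 1
4653 = 3^2 × 11 × 47


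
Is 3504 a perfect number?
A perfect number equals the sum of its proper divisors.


Proper divisors of 3504: 1, 2, 3, 4, 6, 8, 12, 16, 24, 48, 73, 146, 219, 292, 438, 584, 876, 1168, 1752
Sum = 1 + 2 + 3 + 4 + 6 + 8 + 12 + 16 + 24 + 48 + 73 + 146 + 219 + 292 + 438 + 584 + 876 + 1168 + 1752 = 5672

No, 3504 is not perfect (5672 ≠ 3504)


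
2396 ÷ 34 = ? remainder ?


2396 = 34 * 70 + 16
Check: 2380 + 16 = 2396

q = 70, r = 16


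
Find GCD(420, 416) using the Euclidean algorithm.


420 = 1 * 416 + 4
416 = 104 * 4 + 0
GCD = 4


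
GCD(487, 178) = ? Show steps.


487 = 2 * 178 + 131
178 = 1 * 131 + 47
131 = 2 * 47 + 37
47 = 1 * 37 + 10
37 = 3 * 10 + 7
10 = 1 * 7 + 3
7 = 2 * 3 + 1
3 = 3 * 1 + 0
GCD = 1


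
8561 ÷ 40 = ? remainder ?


8561 = 40 * 214 + 1
Check: 8560 + 1 = 8561

q = 214, r = 1


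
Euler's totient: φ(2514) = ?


2514 = 2 × 3 × 419
Prime factors: 2, 3, 419
φ(2514) = 2514 × (1-1/2) × (1-1/3) × (1-1/419)
= 2514 × 1/2 × 2/3 × 418/419 = 836

φ(2514) = 836


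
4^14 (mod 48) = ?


4^1 mod 48 = 4
4^2 mod 48 = 16
4^3 mod 48 = 16
4^4 mod 48 = 16
4^5 mod 48 = 16
4^6 mod 48 = 16
4^7 mod 48 = 16
4^8 mod 48 = 16
4^9 mod 48 = 16
4^10 mod 48 = 16
4^11 mod 48 = 16
4^12 mod 48 = 16
4^13 mod 48 = 16
4^14 mod 48 = 16


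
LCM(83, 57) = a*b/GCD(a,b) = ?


GCD(83, 57) = 1
LCM = 83*57/1 = 4731/1 = 4731

LCM = 4731


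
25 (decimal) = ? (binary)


25 (base 10) = 25 (decimal)
25 (decimal) = 11001 (base 2)


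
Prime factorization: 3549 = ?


3549 / 3 = 1183
1183 / 7 = 169
169 / 13 = 13
13 / 13 = 1
3549 = 3 × 7 × 13^2


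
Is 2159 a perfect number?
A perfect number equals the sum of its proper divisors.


Proper divisors of 2159: 1, 17, 127
Sum = 1 + 17 + 127 = 145

No, 2159 is not perfect (145 ≠ 2159)


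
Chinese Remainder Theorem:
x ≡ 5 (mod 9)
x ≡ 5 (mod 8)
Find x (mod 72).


M = 9*8 = 72
M1 = M/9 = 8, M2 = M/8 = 9
M1^(-1) mod 9 = 8, M2^(-1) mod 8 = 1
x = 5*8*8 + 5*9*1 = 365
365 mod 72 = 5
Check: 5 mod 9 = 5 ✓, 5 mod 8 = 5 ✓

x ≡ 5 (mod 72)


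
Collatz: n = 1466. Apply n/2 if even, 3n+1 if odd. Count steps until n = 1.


1466 → 733 → 2200 → 1100 → 550 → 275 → 826 → 413 → 1240 → 620 → 310 → 155 → 466 → 233 → 700 → 350 → 175 → 526 → 263 → 790 → 395 → 1186 → 593 → 1780 → 890 → 445 → 1336 → 668 → 334 → 167 → 502 → 251 → 754 → 377 → 1132 → 566 → 283 → 850 → 425 → 1276 → 638 → 319 → 958 → 479 → 1438 → 719 → 2158 → 1079 → 3238 → 1619 → 4858 → 2429 → 7288 → 3644 → 1822 → 911 → 2734 → 1367 → 4102 → 2051 → 6154 → 3077 → 9232 → 4616 → 2308 → 1154 → 577 → 1732 → 866 → 433 → 1300 → 650 → 325 → 976 → 488 → 244 → 122 → 61 → 184 → 92 → 46 → 23 → 70 → 35 → 106 → 53 → 160 → 80 → 40 → 20 → 10 → 5 → 16 → 8 → 4 → 2 → 1
Total steps = 96

96 steps


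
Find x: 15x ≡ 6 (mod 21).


GCD(15, 21) = 3 divides 6
Divide: 5x ≡ 2 (mod 7)
x ≡ 6 (mod 7)


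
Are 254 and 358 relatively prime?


Euclidean algorithm:
358 = 1 * 254 + 104
254 = 2 * 104 + 46
104 = 2 * 46 + 12
46 = 3 * 12 + 10
12 = 1 * 10 + 2
10 = 5 * 2 + 0
GCD(254, 358) = 2

No, not coprime (GCD = 2)


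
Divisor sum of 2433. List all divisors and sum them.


Divisors of 2433: 1, 3, 811, 2433
Sum = 1 + 3 + 811 + 2433 = 3248

σ(2433) = 3248


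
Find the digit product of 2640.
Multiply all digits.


2 × 6 × 4 × 0 = 0


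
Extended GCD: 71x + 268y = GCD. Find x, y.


Tabular extended Euclidean (each row: r = 71*s + 268*t):
r=71, s=1, t=0
r=268, s=0, t=1
q=0: r=71, s=1, t=0   [71*(1) + 268*(0) = 71]
q=3: r=55, s=-3, t=1   [71*(-3) + 268*(1) = 55]
q=1: r=16, s=4, t=-1   [71*(4) + 268*(-1) = 16]
q=3: r=7, s=-15, t=4   [71*(-15) + 268*(4) = 7]
q=2: r=2, s=34, t=-9   [71*(34) + 268*(-9) = 2]
q=3: r=1, s=-117, t=31   [71*(-117) + 268*(31) = 1]
q=2: r=0, s=268, t=-71   [71*(268) + 268*(-71) = 0]
GCD = 1; from the row with r=1: x=-117, y=31
Check: 71*(-117) + 268*(31) = -8307 + 8308 = 1

GCD = 1, x = -117, y = 31


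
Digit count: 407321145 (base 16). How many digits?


407321145 in base 16 = 18473A39
Number of digits = 8

8 digits (base 16)


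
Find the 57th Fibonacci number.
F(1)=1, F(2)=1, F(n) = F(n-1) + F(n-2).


Sequence: 1, 1, 2, 3, 5, 8, 13, 21, 34, 55, 89, 144, 233, 377, 610, 987, 1597, 2584, 4181, 6765, 10946, 17711, 28657, 46368, 75025, 121393, 196418, 317811, 514229, 832040, 1346269, 2178309, 3524578, 5702887, 9227465, 14930352, 24157817, 39088169, 63245986, 102334155, 165580141, 267914296, 433494437, 701408733, 1134903170, 1836311903, 2971215073, 4807526976, 7778742049, 12586269025, 20365011074, 32951280099, 53316291173, 86267571272, 139583862445, 225851433717, 365435296162
F(57) = 365435296162


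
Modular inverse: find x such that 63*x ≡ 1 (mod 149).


Use the extended Euclidean algorithm on (149, 63); each row r = 149*s + 63*t:
r=149, s=1, t=0
r=63, s=0, t=1
q=2: r=23, s=1, t=-2   [149*(1) + 63*(-2) = 23]
q=2: r=17, s=-2, t=5   [149*(-2) + 63*(5) = 17]
q=1: r=6, s=3, t=-7   [149*(3) + 63*(-7) = 6]
q=2: r=5, s=-8, t=19   [149*(-8) + 63*(19) = 5]
q=1: r=1, s=11, t=-26   [149*(11) + 63*(-26) = 1]
q=5: r=0, s=-63, t=149   [149*(-63) + 63*(149) = 0]
GCD = 1 with t = -26, so 63*(-26) ≡ 1 (mod 149)
Inverse = -26 mod 149 = 123
Check: 63 * 123 = 7749 ≡ 1 (mod 149)

63^(-1) ≡ 123 (mod 149)


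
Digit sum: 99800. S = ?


9 + 9 + 8 + 0 + 0 = 26


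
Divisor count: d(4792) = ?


4792 = 2^3 × 599^1
d(4792) = (3+1) × (1+1) = 8

8 divisors


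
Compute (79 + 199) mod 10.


79 + 199 = 278
278 mod 10 = 8


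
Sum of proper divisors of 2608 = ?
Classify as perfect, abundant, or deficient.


Proper divisors: 1, 2, 4, 8, 16, 163, 326, 652, 1304
Sum = 1 + 2 + 4 + 8 + 16 + 163 + 326 + 652 + 1304 = 2476
2476 < 2608 → deficient

s(2608) = 2476 (deficient)


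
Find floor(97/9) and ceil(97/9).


97/9 = 10.7778
floor = 10
ceil = 11

floor = 10, ceil = 11


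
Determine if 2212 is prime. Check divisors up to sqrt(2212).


2212 / 2 = 1106 (exact division)
2212 is NOT prime.

No, 2212 is not prime


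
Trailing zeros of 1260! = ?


floor(1260/5) = 252
floor(1260/25) = 50
floor(1260/125) = 10
floor(1260/625) = 2
Total = 314

314 trailing zeros


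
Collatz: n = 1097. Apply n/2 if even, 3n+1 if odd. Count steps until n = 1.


1097 → 3292 → 1646 → 823 → 2470 → 1235 → 3706 → 1853 → 5560 → 2780 → 1390 → 695 → 2086 → 1043 → 3130 → 1565 → 4696 → 2348 → 1174 → 587 → 1762 → 881 → 2644 → 1322 → 661 → 1984 → 992 → 496 → 248 → 124 → 62 → 31 → 94 → 47 → 142 → 71 → 214 → 107 → 322 → 161 → 484 → 242 → 121 → 364 → 182 → 91 → 274 → 137 → 412 → 206 → 103 → 310 → 155 → 466 → 233 → 700 → 350 → 175 → 526 → 263 → 790 → 395 → 1186 → 593 → 1780 → 890 → 445 → 1336 → 668 → 334 → 167 → 502 → 251 → 754 → 377 → 1132 → 566 → 283 → 850 → 425 → 1276 → 638 → 319 → 958 → 479 → 1438 → 719 → 2158 → 1079 → 3238 → 1619 → 4858 → 2429 → 7288 → 3644 → 1822 → 911 → 2734 → 1367 → 4102 → 2051 → 6154 → 3077 → 9232 → 4616 → 2308 → 1154 → 577 → 1732 → 866 → 433 → 1300 → 650 → 325 → 976 → 488 → 244 → 122 → 61 → 184 → 92 → 46 → 23 → 70 → 35 → 106 → 53 → 160 → 80 → 40 → 20 → 10 → 5 → 16 → 8 → 4 → 2 → 1
Total steps = 137

137 steps


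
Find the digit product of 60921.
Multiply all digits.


6 × 0 × 9 × 2 × 1 = 0


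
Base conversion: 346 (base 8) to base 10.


346 (base 8) = 230 (decimal)
230 (decimal) = 230 (base 10)


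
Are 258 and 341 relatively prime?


Euclidean algorithm:
341 = 1 * 258 + 83
258 = 3 * 83 + 9
83 = 9 * 9 + 2
9 = 4 * 2 + 1
2 = 2 * 1 + 0
GCD(258, 341) = 1

Yes, coprime (GCD = 1)


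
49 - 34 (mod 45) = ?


49 - 34 = 15
15 mod 45 = 15


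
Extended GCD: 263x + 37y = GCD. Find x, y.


Tabular extended Euclidean (each row: r = 263*s + 37*t):
r=263, s=1, t=0
r=37, s=0, t=1
q=7: r=4, s=1, t=-7   [263*(1) + 37*(-7) = 4]
q=9: r=1, s=-9, t=64   [263*(-9) + 37*(64) = 1]
q=4: r=0, s=37, t=-263   [263*(37) + 37*(-263) = 0]
GCD = 1; from the row with r=1: x=-9, y=64
Check: 263*(-9) + 37*(64) = -2367 + 2368 = 1

GCD = 1, x = -9, y = 64


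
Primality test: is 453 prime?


453 / 3 = 151 (exact division)
453 is NOT prime.

No, 453 is not prime


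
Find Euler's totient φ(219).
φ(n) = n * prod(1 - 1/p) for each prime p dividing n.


219 = 3 × 73
Prime factors: 3, 73
φ(219) = 219 × (1-1/3) × (1-1/73)
= 219 × 2/3 × 72/73 = 144

φ(219) = 144


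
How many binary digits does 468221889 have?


468221889 in base 2 = 11011111010000111111111000001
Number of digits = 29

29 digits (base 2)


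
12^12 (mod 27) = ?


12^1 mod 27 = 12
12^2 mod 27 = 9
12^3 mod 27 = 0
12^4 mod 27 = 0
12^5 mod 27 = 0
12^6 mod 27 = 0
12^7 mod 27 = 0
12^8 mod 27 = 0
12^9 mod 27 = 0
12^10 mod 27 = 0
12^11 mod 27 = 0
12^12 mod 27 = 0


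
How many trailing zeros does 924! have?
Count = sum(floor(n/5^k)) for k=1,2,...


floor(924/5) = 184
floor(924/25) = 36
floor(924/125) = 7
floor(924/625) = 1
Total = 228

228 trailing zeros


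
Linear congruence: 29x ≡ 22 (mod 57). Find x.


GCD(29, 57) = 1, unique solution
a^(-1) mod 57 = 2
x = 2 * 22 mod 57 = 44

x ≡ 44 (mod 57)


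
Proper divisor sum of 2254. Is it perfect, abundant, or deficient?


Proper divisors: 1, 2, 7, 14, 23, 46, 49, 98, 161, 322, 1127
Sum = 1 + 2 + 7 + 14 + 23 + 46 + 49 + 98 + 161 + 322 + 1127 = 1850
1850 < 2254 → deficient

s(2254) = 1850 (deficient)


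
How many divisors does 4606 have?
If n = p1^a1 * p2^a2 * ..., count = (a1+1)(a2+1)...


4606 = 2^1 × 7^2 × 47^1
d(4606) = (1+1) × (2+1) × (1+1) = 12

12 divisors


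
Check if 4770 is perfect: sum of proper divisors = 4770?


Proper divisors of 4770: 1, 2, 3, 5, 6, 9, 10, 15, 18, 30, 45, 53, 90, 106, 159, 265, 318, 477, 530, 795, 954, 1590, 2385
Sum = 1 + 2 + 3 + 5 + 6 + 9 + 10 + 15 + 18 + 30 + 45 + 53 + 90 + 106 + 159 + 265 + 318 + 477 + 530 + 795 + 954 + 1590 + 2385 = 7866

No, 4770 is not perfect (7866 ≠ 4770)


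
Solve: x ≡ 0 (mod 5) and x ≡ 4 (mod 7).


M = 5*7 = 35
M1 = M/5 = 7, M2 = M/7 = 5
M1^(-1) mod 5 = 3, M2^(-1) mod 7 = 3
x = 0*7*3 + 4*5*3 = 60
60 mod 35 = 25
Check: 25 mod 5 = 0 ✓, 25 mod 7 = 4 ✓

x ≡ 25 (mod 35)


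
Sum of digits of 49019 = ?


4 + 9 + 0 + 1 + 9 = 23


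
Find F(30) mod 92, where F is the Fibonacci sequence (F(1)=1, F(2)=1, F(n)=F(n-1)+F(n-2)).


F(k) mod 92 for k=1..30:
1, 1, 2, 3, 5, 8, 13, 21, 34, 55, 89, 52, 49, 9, 58, 67, 33, 8, 41, 49, 90, 47, 45, 0, 45, 45, 90, 43, 41, 84
F(30) mod 92 = 84


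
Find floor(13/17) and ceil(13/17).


13/17 = 0.7647
floor = 0
ceil = 1

floor = 0, ceil = 1


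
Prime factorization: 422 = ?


422 / 2 = 211
211 / 211 = 1
422 = 2 × 211


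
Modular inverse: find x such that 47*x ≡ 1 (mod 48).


Use the extended Euclidean algorithm on (48, 47); each row r = 48*s + 47*t:
r=48, s=1, t=0
r=47, s=0, t=1
q=1: r=1, s=1, t=-1   [48*(1) + 47*(-1) = 1]
q=47: r=0, s=-47, t=48   [48*(-47) + 47*(48) = 0]
GCD = 1 with t = -1, so 47*(-1) ≡ 1 (mod 48)
Inverse = -1 mod 48 = 47
Check: 47 * 47 = 2209 ≡ 1 (mod 48)

47^(-1) ≡ 47 (mod 48)


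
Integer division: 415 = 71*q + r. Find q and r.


415 = 71 * 5 + 60
Check: 355 + 60 = 415

q = 5, r = 60


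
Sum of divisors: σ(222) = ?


Divisors of 222: 1, 2, 3, 6, 37, 74, 111, 222
Sum = 1 + 2 + 3 + 6 + 37 + 74 + 111 + 222 = 456

σ(222) = 456


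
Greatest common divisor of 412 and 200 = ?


412 = 2 * 200 + 12
200 = 16 * 12 + 8
12 = 1 * 8 + 4
8 = 2 * 4 + 0
GCD = 4


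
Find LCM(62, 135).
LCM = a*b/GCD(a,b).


GCD(62, 135) = 1
LCM = 62*135/1 = 8370/1 = 8370

LCM = 8370


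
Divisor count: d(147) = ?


147 = 3^1 × 7^2
d(147) = (1+1) × (2+1) = 6

6 divisors


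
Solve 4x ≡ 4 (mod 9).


GCD(4, 9) = 1, unique solution
a^(-1) mod 9 = 7
x = 7 * 4 mod 9 = 1

x ≡ 1 (mod 9)


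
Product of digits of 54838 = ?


5 × 4 × 8 × 3 × 8 = 3840


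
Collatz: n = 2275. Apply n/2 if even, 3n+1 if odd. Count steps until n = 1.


2275 → 6826 → 3413 → 10240 → 5120 → 2560 → 1280 → 640 → 320 → 160 → 80 → 40 → 20 → 10 → 5 → 16 → 8 → 4 → 2 → 1
Total steps = 19

19 steps


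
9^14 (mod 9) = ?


9^1 mod 9 = 0
9^2 mod 9 = 0
9^3 mod 9 = 0
9^4 mod 9 = 0
9^5 mod 9 = 0
9^6 mod 9 = 0
9^7 mod 9 = 0
9^8 mod 9 = 0
9^9 mod 9 = 0
9^10 mod 9 = 0
9^11 mod 9 = 0
9^12 mod 9 = 0
9^13 mod 9 = 0
9^14 mod 9 = 0


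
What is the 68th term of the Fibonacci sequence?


Sequence: 1, 1, 2, 3, 5, 8, 13, 21, 34, 55, 89, 144, 233, 377, 610, 987, 1597, 2584, 4181, 6765, 10946, 17711, 28657, 46368, 75025, 121393, 196418, 317811, 514229, 832040, 1346269, 2178309, 3524578, 5702887, 9227465, 14930352, 24157817, 39088169, 63245986, 102334155, 165580141, 267914296, 433494437, 701408733, 1134903170, 1836311903, 2971215073, 4807526976, 7778742049, 12586269025, 20365011074, 32951280099, 53316291173, 86267571272, 139583862445, 225851433717, 365435296162, 591286729879, 956722026041, 1548008755920, 2504730781961, 4052739537881, 6557470319842, 10610209857723, 17167680177565, 27777890035288, 44945570212853, 72723460248141
F(68) = 72723460248141


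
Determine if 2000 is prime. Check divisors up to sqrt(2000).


2000 / 2 = 1000 (exact division)
2000 is NOT prime.

No, 2000 is not prime


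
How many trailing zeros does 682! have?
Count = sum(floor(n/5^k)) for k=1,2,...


floor(682/5) = 136
floor(682/25) = 27
floor(682/125) = 5
floor(682/625) = 1
Total = 169

169 trailing zeros


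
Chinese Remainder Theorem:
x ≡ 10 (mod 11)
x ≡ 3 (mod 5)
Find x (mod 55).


M = 11*5 = 55
M1 = M/11 = 5, M2 = M/5 = 11
M1^(-1) mod 11 = 9, M2^(-1) mod 5 = 1
x = 10*5*9 + 3*11*1 = 483
483 mod 55 = 43
Check: 43 mod 11 = 10 ✓, 43 mod 5 = 3 ✓

x ≡ 43 (mod 55)
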